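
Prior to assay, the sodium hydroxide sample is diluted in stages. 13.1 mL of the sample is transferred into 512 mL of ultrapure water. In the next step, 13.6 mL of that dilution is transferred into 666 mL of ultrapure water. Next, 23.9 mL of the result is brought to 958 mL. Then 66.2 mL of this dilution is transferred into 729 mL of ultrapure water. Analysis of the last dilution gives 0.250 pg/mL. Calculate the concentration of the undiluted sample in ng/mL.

241 ng/mL

Overall dilution factor = 40.08 × 49.97 × 40.08 × 12.01 = 9.64 × 10⁵.
Original = 0.250 pg/mL × 9.64 × 10⁵ = 2.41 × 10⁵ pg/mL = 241 ng/mL.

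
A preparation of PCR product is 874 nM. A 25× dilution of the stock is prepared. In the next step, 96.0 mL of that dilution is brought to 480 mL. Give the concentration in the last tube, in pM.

Overall dilution factor = 25 × 5 = 125.
874 nM / 125 = 6.99 nM = 6990 pM.

6990 pM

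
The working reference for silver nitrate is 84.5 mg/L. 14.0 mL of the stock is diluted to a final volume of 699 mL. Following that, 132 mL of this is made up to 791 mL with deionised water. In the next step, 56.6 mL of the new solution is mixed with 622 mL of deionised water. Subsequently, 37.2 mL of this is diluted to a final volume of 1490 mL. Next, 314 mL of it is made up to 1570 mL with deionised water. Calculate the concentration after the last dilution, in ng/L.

118 ng/L

Overall dilution factor = 49.93 × 5.992 × 11.99 × 40.05 × 5 = 7.18 × 10⁵.
84.5 mg/L / 7.18 × 10⁵ = 1.18 × 10⁻⁴ mg/L = 118 ng/L.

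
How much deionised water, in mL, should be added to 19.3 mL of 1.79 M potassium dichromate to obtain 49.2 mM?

683 mL

49.2 mM = 0.0492 M.
V₂ = C₁V₁/C₂ = 1.79 × 19.3 / 0.0492 = 702 mL.
Diluent to add = V₂ − V₁ = 702 − 19.3 = 683 mL.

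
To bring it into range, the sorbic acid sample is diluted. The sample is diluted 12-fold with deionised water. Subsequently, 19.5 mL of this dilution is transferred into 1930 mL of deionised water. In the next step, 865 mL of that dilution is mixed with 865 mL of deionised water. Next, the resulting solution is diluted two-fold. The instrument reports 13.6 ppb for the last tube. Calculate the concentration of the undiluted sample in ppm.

Overall dilution factor = 12 × 99.97 × 2 × 2 = 4799.
Original = 13.6 ppb × 4799 = 6.53 × 10⁴ ppb = 65.3 ppm.

65.3 ppm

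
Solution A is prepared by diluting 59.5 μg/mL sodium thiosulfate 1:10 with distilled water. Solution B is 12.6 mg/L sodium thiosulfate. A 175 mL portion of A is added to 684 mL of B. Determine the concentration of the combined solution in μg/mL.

11.2 μg/mL

C_A = 59.5 μg/mL / 10 = 5.95 μg/mL.
C_B = 12.6 mg/L = 12.6 μg/mL.
C_mix = (C_A·V_A + C_B·V_B)/(V_A + V_B) = (5.95×175 + 12.6×684) / 859.0 = 11.2 μg/mL.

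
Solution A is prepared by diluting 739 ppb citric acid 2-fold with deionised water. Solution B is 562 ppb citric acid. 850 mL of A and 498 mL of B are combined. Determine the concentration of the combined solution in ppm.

C_A = 739 ppb / 2 = 370 ppb.
C_mix = (C_A·V_A + C_B·V_B)/(V_A + V_B) = (370×850 + 562×498) / 1348 = 441 ppb = 0.441 ppm.

0.441 ppm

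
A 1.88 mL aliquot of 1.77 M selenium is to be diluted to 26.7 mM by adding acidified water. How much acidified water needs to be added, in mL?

123 mL

26.7 mM = 0.0267 M.
V₂ = C₁V₁/C₂ = 1.77 × 1.88 / 0.0267 = 125 mL.
Diluent to add = V₂ − V₁ = 125 − 1.88 = 123 mL.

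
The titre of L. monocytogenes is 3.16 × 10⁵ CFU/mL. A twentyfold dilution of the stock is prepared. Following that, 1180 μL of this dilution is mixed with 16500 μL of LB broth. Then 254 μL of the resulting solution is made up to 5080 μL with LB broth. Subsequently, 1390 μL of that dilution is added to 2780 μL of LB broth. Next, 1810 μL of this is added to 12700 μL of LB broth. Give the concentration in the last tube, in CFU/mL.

2.19 CFU/mL

Overall dilution factor = 20 × 14.98 × 20 × 3 × 8.017 = 1.44 × 10⁵.
3.16 × 10⁵ CFU/mL / 1.44 × 10⁵ = 2.19 CFU/mL.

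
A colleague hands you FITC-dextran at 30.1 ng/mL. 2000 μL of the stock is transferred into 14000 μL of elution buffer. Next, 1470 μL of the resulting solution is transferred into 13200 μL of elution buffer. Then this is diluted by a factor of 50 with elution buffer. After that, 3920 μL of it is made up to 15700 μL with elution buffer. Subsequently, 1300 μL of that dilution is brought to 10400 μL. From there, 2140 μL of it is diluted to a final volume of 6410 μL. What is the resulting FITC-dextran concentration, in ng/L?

Overall dilution factor = 8 × 9.980 × 50 × 4.005 × 8 × 2.995 = 3.83 × 10⁵.
30.1 ng/mL / 3.83 × 10⁵ = 7.86 × 10⁻⁵ ng/mL = 0.0786 ng/L.

0.0786 ng/L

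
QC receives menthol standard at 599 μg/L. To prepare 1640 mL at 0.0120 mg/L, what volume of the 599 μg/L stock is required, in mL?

0.0120 mg/L = 12.0 μg/L.
V₁ = C₂V₂/C₁ = 12.0 × 1640 / 599 = 32.9 mL.

32.9 mL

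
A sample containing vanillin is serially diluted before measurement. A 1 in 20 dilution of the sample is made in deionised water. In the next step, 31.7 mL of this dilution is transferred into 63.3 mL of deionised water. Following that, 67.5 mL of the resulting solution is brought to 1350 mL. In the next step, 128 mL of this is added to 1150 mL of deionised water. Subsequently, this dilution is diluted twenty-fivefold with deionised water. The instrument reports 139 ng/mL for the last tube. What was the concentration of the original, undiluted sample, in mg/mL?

41.6 mg/mL

Overall dilution factor = 20 × 2.997 × 20 × 9.984 × 25 = 2.99 × 10⁵.
Original = 139 ng/mL × 2.99 × 10⁵ = 4.16 × 10⁷ ng/mL = 41.6 mg/mL.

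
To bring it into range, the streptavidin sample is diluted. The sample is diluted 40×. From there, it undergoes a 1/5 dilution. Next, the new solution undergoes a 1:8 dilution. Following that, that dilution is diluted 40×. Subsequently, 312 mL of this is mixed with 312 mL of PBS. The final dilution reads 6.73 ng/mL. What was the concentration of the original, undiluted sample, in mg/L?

861 mg/L

Overall dilution factor = 40 × 5 × 8 × 40 × 2 = 1.28 × 10⁵.
Original = 6.73 ng/mL × 1.28 × 10⁵ = 8.61 × 10⁵ ng/mL = 861 mg/L.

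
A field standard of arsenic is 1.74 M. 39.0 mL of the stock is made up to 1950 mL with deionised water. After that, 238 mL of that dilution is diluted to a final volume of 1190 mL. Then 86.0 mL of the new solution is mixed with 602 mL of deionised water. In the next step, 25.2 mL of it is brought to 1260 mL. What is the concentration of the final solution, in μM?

17.4 μM

Overall dilution factor = 50 × 5 × 8 × 50 = 1.00 × 10⁵.
1.74 M / 1.00 × 10⁵ = 1.74 × 10⁻⁵ M = 17.4 μM.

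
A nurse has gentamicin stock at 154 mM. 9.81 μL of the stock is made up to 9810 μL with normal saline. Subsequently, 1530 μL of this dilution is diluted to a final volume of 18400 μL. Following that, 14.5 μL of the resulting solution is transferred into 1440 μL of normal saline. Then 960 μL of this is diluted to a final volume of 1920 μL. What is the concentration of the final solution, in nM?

63.8 nM

Overall dilution factor = 1000 × 12.03 × 100.3 × 2 = 2.41 × 10⁶.
154 mM / 2.41 × 10⁶ = 6.38 × 10⁻⁵ mM = 63.8 nM.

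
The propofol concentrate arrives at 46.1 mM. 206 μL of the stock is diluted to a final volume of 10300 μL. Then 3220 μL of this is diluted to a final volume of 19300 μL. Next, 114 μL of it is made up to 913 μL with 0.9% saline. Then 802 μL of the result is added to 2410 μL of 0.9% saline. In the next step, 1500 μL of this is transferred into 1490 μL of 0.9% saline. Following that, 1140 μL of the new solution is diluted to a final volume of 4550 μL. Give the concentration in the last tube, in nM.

Overall dilution factor = 50 × 5.994 × 8.009 × 4.005 × 1.993 × 3.991 = 7.65 × 10⁴.
46.1 mM / 7.65 × 10⁴ = 6.03 × 10⁻⁴ mM = 603 nM.

603 nM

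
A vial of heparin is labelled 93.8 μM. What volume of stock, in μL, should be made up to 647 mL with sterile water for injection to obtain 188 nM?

188 nM = 0.188 μM.
V₁ = C₂V₂/C₁ = 0.188 × 647 / 93.8 = 1.30 mL = 1300 μL.

1300 μL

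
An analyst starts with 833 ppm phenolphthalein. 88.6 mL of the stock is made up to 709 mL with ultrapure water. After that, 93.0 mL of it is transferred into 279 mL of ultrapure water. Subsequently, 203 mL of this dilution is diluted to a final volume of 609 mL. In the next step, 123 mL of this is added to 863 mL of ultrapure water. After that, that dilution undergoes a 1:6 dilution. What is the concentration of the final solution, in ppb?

Overall dilution factor = 8.002 × 4 × 3 × 8.016 × 6 = 4619.
833 ppm / 4619 = 0.180 ppm = 180 ppb.

180 ppb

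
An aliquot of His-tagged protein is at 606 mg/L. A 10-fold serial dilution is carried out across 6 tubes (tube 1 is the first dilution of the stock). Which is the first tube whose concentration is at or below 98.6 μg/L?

Tube n has concentration 606 mg/L / 10ⁿ.
Need 10ⁿ ≥ 606 mg/L / 98.6 μg/L = 6146, so n ≥ 3.79.
First such tube: n = 4.

tube 4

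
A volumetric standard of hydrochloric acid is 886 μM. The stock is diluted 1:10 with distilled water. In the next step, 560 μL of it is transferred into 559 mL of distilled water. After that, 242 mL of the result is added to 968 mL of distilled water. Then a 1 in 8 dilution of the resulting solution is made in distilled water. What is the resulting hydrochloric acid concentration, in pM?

Overall dilution factor = 10 × 999.2 × 5 × 8 = 4.00 × 10⁵.
886 μM / 4.00 × 10⁵ = 2.22 × 10⁻³ μM = 2220 pM.

2220 pM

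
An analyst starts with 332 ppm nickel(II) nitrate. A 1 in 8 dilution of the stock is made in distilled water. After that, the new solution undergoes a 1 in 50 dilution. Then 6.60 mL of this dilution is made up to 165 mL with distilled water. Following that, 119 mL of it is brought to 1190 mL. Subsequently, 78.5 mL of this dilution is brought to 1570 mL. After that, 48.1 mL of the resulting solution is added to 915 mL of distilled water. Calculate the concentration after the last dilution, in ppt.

8.29 ppt

Overall dilution factor = 8 × 50 × 25 × 10 × 20 × 20.02 = 4.00 × 10⁷.
332 ppm / 4.00 × 10⁷ = 8.29 × 10⁻⁶ ppm = 8.29 ppt.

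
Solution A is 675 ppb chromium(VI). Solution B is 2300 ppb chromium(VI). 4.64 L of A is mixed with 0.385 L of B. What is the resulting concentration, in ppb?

800 ppb

C_mix = (C_A·V_A + C_B·V_B)/(V_A + V_B) = (675×4.64 + 2300×0.385) / 5.025 = 800 ppb.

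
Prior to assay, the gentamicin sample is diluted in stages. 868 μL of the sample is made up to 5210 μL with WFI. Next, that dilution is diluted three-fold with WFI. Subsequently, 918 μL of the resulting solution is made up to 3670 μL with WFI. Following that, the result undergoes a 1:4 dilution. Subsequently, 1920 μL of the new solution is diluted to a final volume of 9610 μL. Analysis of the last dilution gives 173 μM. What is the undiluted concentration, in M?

Overall dilution factor = 6.002 × 3 × 3.998 × 4 × 5.005 = 1441.
Original = 173 μM × 1441 = 2.49 × 10⁵ μM = 0.249 M.

0.249 M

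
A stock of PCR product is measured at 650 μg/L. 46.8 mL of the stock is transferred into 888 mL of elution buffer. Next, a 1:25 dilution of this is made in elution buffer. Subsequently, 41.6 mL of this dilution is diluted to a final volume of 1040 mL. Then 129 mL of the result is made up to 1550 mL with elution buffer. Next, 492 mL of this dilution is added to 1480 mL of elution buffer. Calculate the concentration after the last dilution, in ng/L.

1.08 ng/L

Overall dilution factor = 19.97 × 25 × 25 × 12.02 × 4.008 = 6.01 × 10⁵.
650 μg/L / 6.01 × 10⁵ = 1.08 × 10⁻³ μg/L = 1.08 ng/L.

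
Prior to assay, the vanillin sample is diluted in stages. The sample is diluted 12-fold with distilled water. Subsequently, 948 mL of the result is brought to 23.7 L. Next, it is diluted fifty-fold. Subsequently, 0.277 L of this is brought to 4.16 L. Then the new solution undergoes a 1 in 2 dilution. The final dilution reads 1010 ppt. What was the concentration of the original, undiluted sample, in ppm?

455 ppm

Overall dilution factor = 12 × 25 × 50 × 15.02 × 2 = 4.51 × 10⁵.
Original = 1010 ppt × 4.51 × 10⁵ = 4.55 × 10⁸ ppt = 455 ppm.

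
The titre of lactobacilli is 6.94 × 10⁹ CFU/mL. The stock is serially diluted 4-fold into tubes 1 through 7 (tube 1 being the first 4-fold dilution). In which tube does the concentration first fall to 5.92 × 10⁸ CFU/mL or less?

Tube n has concentration 6.94 × 10⁹ CFU/mL / 4ⁿ.
Need 4ⁿ ≥ 6.94 × 10⁹ CFU/mL / 5.92 × 10⁸ CFU/mL = 11.7, so n ≥ 1.78.
First such tube: n = 2.

tube 2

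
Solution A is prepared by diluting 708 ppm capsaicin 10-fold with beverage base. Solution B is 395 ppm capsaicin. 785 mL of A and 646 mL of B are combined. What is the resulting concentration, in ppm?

217 ppm

C_A = 708 ppm / 10 = 70.8 ppm.
C_mix = (C_A·V_A + C_B·V_B)/(V_A + V_B) = (70.8×785 + 395×646) / 1431 = 217 ppm.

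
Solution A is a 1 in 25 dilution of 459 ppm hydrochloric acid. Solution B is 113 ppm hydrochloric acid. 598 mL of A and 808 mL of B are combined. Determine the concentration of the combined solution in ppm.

72.7 ppm

C_A = 459 ppm / 25 = 18.4 ppm.
C_mix = (C_A·V_A + C_B·V_B)/(V_A + V_B) = (18.4×598 + 113×808) / 1406 = 72.7 ppm.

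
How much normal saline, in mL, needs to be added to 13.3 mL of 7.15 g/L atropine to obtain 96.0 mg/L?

977 mL

96.0 mg/L = 0.0960 g/L.
V₂ = C₁V₁/C₂ = 7.15 × 13.3 / 0.0960 = 991 mL.
Diluent to add = V₂ − V₁ = 991 − 13.3 = 977 mL.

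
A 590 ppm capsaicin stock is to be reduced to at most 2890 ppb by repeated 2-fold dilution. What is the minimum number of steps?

8

Need 2ⁿ ≥ 204, so n ≥ log(204)/log(2) = 7.67.
Minimum whole steps: n = 8.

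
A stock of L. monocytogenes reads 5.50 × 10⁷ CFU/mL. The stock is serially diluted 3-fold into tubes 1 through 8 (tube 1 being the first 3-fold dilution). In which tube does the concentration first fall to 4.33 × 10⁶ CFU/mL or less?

Tube n has concentration 5.50 × 10⁷ CFU/mL / 3ⁿ.
Need 3ⁿ ≥ 5.50 × 10⁷ CFU/mL / 4.33 × 10⁶ CFU/mL = 12.7, so n ≥ 2.31.
First such tube: n = 3.

tube 3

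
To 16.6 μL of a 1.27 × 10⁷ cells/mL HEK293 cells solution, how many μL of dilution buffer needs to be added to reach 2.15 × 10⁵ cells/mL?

964 μL

V₂ = C₁V₁/C₂ = 1.27 × 10⁷ × 16.6 / 2.15 × 10⁵ = 981 μL.
Diluent to add = V₂ − V₁ = 981 − 16.6 = 964 μL.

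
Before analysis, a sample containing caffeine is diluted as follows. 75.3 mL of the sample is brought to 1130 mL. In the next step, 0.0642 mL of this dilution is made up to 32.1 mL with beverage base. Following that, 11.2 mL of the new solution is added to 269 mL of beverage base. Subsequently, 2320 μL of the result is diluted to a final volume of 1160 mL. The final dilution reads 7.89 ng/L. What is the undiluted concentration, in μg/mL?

Overall dilution factor = 15.01 × 500 × 25.02 × 500 = 9.39 × 10⁷.
Original = 7.89 ng/L × 9.39 × 10⁷ = 7.41 × 10⁸ ng/L = 741 μg/mL.

741 μg/mL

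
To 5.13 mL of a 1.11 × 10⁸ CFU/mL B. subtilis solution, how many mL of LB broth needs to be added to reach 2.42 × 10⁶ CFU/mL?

V₂ = C₁V₁/C₂ = 1.11 × 10⁸ × 5.13 / 2.42 × 10⁶ = 235 mL.
Diluent to add = V₂ − V₁ = 235 − 5.13 = 230 mL.

230 mL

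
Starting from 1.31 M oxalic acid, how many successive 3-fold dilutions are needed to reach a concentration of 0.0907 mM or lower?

Need 3ⁿ ≥ 1.44 × 10⁴, so n ≥ log(1.44 × 10⁴)/log(3) = 8.72.
Minimum whole steps: n = 9.

9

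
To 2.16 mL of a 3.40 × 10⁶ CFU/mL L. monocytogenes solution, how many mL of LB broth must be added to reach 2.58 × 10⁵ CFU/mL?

V₂ = C₁V₁/C₂ = 3.40 × 10⁶ × 2.16 / 2.58 × 10⁵ = 28.5 mL.
Diluent to add = V₂ − V₁ = 28.5 − 2.16 = 26.3 mL.

26.3 mL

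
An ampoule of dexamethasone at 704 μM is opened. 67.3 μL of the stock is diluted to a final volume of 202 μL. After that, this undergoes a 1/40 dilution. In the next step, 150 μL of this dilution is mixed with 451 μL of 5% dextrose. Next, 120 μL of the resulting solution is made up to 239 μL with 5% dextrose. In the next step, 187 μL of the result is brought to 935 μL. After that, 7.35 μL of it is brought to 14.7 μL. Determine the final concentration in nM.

73.5 nM

Overall dilution factor = 3.001 × 40 × 4.007 × 1.992 × 5 × 2 = 9581.
704 μM / 9581 = 0.0735 μM = 73.5 nM.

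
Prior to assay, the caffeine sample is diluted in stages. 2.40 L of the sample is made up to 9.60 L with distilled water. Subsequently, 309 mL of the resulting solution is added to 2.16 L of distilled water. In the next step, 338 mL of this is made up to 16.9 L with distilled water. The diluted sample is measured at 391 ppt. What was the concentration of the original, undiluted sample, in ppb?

Overall dilution factor = 4 × 7.990 × 50 = 1598.
Original = 391 ppt × 1598 = 6.25 × 10⁵ ppt = 625 ppb.

625 ppb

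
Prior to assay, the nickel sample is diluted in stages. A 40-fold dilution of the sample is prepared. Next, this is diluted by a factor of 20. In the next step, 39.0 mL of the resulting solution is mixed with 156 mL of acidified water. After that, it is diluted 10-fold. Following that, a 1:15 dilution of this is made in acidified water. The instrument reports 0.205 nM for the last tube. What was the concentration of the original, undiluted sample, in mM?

0.123 mM

Overall dilution factor = 40 × 20 × 5 × 10 × 15 = 6.00 × 10⁵.
Original = 0.205 nM × 6.00 × 10⁵ = 1.23 × 10⁵ nM = 0.123 mM.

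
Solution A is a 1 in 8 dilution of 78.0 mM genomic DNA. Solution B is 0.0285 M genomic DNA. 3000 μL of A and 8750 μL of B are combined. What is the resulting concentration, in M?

C_A = 78.0 mM / 8 = 9.75 mM.
C_B = 0.0285 M = 28.5 mM.
C_mix = (C_A·V_A + C_B·V_B)/(V_A + V_B) = (9.75×3000 + 28.5×8750) / 11750 = 23.7 mM = 0.0237 M.

0.0237 M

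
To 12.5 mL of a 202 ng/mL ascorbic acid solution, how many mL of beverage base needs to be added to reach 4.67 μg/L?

4.67 μg/L = 4.67 ng/mL.
V₂ = C₁V₁/C₂ = 202 × 12.5 / 4.67 = 541 mL.
Diluent to add = V₂ − V₁ = 541 − 12.5 = 528 mL.

528 mL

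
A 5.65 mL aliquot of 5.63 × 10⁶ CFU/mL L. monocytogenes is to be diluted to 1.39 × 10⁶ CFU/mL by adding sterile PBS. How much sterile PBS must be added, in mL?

17.2 mL

V₂ = C₁V₁/C₂ = 5.63 × 10⁶ × 5.65 / 1.39 × 10⁶ = 22.9 mL.
Diluent to add = V₂ − V₁ = 22.9 − 5.65 = 17.2 mL.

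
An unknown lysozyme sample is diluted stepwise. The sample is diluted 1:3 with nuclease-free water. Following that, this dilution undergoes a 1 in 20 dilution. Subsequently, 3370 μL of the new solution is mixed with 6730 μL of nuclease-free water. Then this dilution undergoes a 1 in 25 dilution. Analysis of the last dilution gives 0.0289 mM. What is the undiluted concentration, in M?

0.130 M

Overall dilution factor = 3 × 20 × 2.997 × 25 = 4496.
Original = 0.0289 mM × 4496 = 130 mM = 0.130 M.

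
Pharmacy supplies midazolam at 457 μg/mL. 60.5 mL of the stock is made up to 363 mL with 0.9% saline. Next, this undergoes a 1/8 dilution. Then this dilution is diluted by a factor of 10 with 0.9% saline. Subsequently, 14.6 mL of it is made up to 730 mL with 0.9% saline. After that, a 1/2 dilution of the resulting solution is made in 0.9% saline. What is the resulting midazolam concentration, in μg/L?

Overall dilution factor = 6 × 8 × 10 × 50 × 2 = 4.80 × 10⁴.
457 μg/mL / 4.80 × 10⁴ = 9.52 × 10⁻³ μg/mL = 9.52 μg/L.

9.52 μg/L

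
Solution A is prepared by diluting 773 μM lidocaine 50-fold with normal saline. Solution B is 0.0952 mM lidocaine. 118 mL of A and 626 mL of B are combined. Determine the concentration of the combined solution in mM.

0.0826 mM

C_A = 773 μM / 50 = 15.5 μM.
C_B = 0.0952 mM = 95.2 μM.
C_mix = (C_A·V_A + C_B·V_B)/(V_A + V_B) = (15.5×118 + 95.2×626) / 744.0 = 82.6 μM = 0.0826 mM.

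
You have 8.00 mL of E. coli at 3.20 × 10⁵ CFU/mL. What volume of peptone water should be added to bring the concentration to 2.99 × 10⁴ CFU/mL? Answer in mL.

V₂ = C₁V₁/C₂ = 3.20 × 10⁵ × 8.00 / 2.99 × 10⁴ = 85.6 mL.
Diluent to add = V₂ − V₁ = 85.6 − 8.00 = 77.6 mL.

77.6 mL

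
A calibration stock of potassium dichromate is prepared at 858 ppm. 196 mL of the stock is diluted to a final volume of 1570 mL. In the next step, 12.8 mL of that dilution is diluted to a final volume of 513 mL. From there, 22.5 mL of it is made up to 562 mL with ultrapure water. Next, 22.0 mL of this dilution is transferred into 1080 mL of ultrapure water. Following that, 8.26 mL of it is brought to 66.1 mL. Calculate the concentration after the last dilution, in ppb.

0.267 ppb

Overall dilution factor = 8.010 × 40.08 × 24.98 × 50.09 × 8.002 = 3.21 × 10⁶.
858 ppm / 3.21 × 10⁶ = 2.67 × 10⁻⁴ ppm = 0.267 ppb.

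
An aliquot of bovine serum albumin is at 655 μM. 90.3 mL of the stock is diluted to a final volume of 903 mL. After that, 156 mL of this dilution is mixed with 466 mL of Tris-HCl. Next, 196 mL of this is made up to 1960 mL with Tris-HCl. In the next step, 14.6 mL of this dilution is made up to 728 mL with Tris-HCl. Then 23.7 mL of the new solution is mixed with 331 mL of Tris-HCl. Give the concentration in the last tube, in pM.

2200 pM

Overall dilution factor = 10 × 3.987 × 10 × 49.86 × 14.97 = 2.98 × 10⁵.
655 μM / 2.98 × 10⁵ = 2.20 × 10⁻³ μM = 2200 pM.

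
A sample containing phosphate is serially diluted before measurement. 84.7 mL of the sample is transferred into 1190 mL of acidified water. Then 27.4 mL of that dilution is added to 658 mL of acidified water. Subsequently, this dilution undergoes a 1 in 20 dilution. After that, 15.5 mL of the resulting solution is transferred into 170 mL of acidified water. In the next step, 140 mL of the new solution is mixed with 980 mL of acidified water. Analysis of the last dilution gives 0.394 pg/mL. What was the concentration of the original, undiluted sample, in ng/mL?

Overall dilution factor = 15.05 × 25.01 × 20 × 11.97 × 8 = 7.21 × 10⁵.
Original = 0.394 pg/mL × 7.21 × 10⁵ = 2.84 × 10⁵ pg/mL = 284 ng/mL.

284 ng/mL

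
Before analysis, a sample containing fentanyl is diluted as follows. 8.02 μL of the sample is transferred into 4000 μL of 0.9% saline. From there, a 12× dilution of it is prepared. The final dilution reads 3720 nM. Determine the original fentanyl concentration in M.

Overall dilution factor = 499.8 × 12 = 5997.
Original = 3720 nM × 5997 = 2.23 × 10⁷ nM = 0.0223 M.

0.0223 M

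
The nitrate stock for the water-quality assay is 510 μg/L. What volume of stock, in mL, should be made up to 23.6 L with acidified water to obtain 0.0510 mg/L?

2360 mL

0.0510 mg/L = 51.0 μg/L.
V₁ = C₂V₂/C₁ = 51.0 × 23.6 / 510 = 2.36 L = 2360 mL.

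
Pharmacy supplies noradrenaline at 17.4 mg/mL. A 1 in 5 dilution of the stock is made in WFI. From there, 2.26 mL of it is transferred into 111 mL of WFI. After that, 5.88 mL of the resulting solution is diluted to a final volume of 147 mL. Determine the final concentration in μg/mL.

2.78 μg/mL

Overall dilution factor = 5 × 50.12 × 25 = 6264.
17.4 mg/mL / 6264 = 2.78 × 10⁻³ mg/mL = 2.78 μg/mL.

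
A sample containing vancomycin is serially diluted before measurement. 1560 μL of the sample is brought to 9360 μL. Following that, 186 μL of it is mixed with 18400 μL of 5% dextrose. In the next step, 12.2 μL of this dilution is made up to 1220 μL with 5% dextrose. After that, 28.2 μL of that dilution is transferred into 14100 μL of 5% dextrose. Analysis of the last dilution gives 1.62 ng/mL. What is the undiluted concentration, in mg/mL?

Overall dilution factor = 6 × 99.92 × 100 × 501 = 3.00 × 10⁷.
Original = 1.62 ng/mL × 3.00 × 10⁷ = 4.87 × 10⁷ ng/mL = 48.7 mg/mL.

48.7 mg/mL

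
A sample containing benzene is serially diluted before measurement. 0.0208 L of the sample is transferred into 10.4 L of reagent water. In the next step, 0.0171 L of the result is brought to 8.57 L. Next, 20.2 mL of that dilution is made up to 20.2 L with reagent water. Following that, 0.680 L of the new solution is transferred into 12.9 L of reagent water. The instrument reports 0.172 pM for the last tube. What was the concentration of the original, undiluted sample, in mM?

0.862 mM

Overall dilution factor = 501 × 501.2 × 1000 × 19.97 = 5.01 × 10⁹.
Original = 0.172 pM × 5.01 × 10⁹ = 8.62 × 10⁸ pM = 0.862 mM.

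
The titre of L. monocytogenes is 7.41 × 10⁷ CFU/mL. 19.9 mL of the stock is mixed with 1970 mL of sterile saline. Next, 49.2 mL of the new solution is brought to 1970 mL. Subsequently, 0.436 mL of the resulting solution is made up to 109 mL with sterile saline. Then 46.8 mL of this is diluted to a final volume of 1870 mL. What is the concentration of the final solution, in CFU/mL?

1.85 CFU/mL

Overall dilution factor = 99.99 × 40.04 × 250 × 39.96 = 4.00 × 10⁷.
7.41 × 10⁷ CFU/mL / 4.00 × 10⁷ = 1.85 CFU/mL.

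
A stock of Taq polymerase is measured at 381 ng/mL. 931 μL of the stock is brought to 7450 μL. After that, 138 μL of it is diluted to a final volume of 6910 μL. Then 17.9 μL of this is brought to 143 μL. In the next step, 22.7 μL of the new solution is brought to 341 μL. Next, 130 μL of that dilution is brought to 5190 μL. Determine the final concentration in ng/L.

Overall dilution factor = 8.002 × 50.07 × 7.989 × 15.02 × 39.92 = 1.92 × 10⁶.
381 ng/mL / 1.92 × 10⁶ = 1.98 × 10⁻⁴ ng/mL = 0.198 ng/L.

0.198 ng/L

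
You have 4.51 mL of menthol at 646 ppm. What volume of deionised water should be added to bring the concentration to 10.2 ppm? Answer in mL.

281 mL

V₂ = C₁V₁/C₂ = 646 × 4.51 / 10.2 = 286 mL.
Diluent to add = V₂ − V₁ = 286 − 4.51 = 281 mL.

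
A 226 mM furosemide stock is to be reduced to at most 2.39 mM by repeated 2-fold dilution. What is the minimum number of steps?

7

Need 2ⁿ ≥ 94.6, so n ≥ log(94.6)/log(2) = 6.56.
Minimum whole steps: n = 7.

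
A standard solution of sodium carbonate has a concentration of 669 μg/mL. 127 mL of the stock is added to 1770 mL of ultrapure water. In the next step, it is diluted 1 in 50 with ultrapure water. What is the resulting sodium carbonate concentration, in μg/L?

Overall dilution factor = 14.94 × 50 = 747.
669 μg/mL / 747 = 0.896 μg/mL = 896 μg/L.

896 μg/L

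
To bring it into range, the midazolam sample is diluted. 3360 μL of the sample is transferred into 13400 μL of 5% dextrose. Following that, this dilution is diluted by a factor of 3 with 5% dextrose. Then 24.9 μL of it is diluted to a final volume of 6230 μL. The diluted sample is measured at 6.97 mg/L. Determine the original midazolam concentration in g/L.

Overall dilution factor = 4.988 × 3 × 250.2 = 3744.
Original = 6.97 mg/L × 3744 = 2.61 × 10⁴ mg/L = 26.1 g/L.

26.1 g/L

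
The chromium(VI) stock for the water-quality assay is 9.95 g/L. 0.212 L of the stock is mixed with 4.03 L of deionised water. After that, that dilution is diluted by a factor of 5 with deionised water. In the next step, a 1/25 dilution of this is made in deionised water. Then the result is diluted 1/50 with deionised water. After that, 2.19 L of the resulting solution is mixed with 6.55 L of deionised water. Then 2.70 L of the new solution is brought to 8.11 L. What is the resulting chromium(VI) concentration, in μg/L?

6.64 μg/L

Overall dilution factor = 20.01 × 5 × 25 × 50 × 3.991 × 3.004 = 1.50 × 10⁶.
9.95 g/L / 1.50 × 10⁶ = 6.64 × 10⁻⁶ g/L = 6.64 μg/L.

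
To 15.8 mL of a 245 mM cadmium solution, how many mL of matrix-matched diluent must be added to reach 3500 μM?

3500 μM = 3.50 mM.
V₂ = C₁V₁/C₂ = 245 × 15.8 / 3.50 = 1106 mL.
Diluent to add = V₂ − V₁ = 1106 − 15.8 = 1090 mL.

1090 mL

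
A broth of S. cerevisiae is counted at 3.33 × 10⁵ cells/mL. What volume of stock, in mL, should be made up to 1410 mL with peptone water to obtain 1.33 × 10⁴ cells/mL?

56.3 mL

V₁ = C₂V₂/C₁ = 1.33 × 10⁴ × 1410 / 3.33 × 10⁵ = 56.3 mL.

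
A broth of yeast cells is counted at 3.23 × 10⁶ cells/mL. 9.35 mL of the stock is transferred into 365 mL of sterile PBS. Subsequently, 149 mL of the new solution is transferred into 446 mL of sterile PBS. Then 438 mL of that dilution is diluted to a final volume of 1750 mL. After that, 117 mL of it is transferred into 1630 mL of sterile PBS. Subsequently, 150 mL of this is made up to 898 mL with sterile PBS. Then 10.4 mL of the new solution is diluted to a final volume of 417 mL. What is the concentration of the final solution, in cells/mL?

1.41 cells/mL

Overall dilution factor = 40.04 × 3.993 × 3.995 × 14.93 × 5.987 × 40.10 = 2.29 × 10⁶.
3.23 × 10⁶ cells/mL / 2.29 × 10⁶ = 1.41 cells/mL.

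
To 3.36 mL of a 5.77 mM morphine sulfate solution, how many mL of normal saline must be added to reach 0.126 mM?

151 mL

V₂ = C₁V₁/C₂ = 5.77 × 3.36 / 0.126 = 154 mL.
Diluent to add = V₂ − V₁ = 154 − 3.36 = 151 mL.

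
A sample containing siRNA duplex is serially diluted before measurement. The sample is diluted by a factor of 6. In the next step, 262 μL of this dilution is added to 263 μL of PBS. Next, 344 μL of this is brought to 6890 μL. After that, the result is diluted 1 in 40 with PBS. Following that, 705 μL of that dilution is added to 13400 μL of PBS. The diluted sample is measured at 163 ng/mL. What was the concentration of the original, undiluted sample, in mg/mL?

Overall dilution factor = 6 × 2.004 × 20.03 × 40 × 20.01 = 1.93 × 10⁵.
Original = 163 ng/mL × 1.93 × 10⁵ = 3.14 × 10⁷ ng/mL = 31.4 mg/mL.

31.4 mg/mL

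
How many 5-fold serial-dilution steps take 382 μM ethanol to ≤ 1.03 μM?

4

Need 5ⁿ ≥ 371, so n ≥ log(371)/log(5) = 3.68.
Minimum whole steps: n = 4.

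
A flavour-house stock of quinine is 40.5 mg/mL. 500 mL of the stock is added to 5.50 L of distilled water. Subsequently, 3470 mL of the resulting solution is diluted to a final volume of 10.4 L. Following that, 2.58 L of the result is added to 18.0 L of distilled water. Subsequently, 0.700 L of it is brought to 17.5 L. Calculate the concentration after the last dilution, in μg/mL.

5.65 μg/mL

Overall dilution factor = 12 × 2.997 × 7.977 × 25 = 7172.
40.5 mg/mL / 7172 = 5.65 × 10⁻³ mg/mL = 5.65 μg/mL.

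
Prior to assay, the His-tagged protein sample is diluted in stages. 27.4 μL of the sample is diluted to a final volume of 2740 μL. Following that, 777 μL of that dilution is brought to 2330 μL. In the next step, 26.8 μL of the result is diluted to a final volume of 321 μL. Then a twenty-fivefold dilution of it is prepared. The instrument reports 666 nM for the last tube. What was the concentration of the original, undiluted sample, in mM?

59.8 mM

Overall dilution factor = 100 × 2.999 × 11.98 × 25 = 8.98 × 10⁴.
Original = 666 nM × 8.98 × 10⁴ = 5.98 × 10⁷ nM = 59.8 mM.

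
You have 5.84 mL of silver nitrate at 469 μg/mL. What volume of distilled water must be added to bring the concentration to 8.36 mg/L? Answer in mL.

322 mL

8.36 mg/L = 8.36 μg/mL.
V₂ = C₁V₁/C₂ = 469 × 5.84 / 8.36 = 328 mL.
Diluent to add = V₂ − V₁ = 328 − 5.84 = 322 mL.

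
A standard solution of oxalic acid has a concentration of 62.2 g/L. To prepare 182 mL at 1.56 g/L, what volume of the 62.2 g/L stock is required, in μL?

4560 μL

V₁ = C₂V₂/C₁ = 1.56 × 182 / 62.2 = 4.56 mL = 4560 μL.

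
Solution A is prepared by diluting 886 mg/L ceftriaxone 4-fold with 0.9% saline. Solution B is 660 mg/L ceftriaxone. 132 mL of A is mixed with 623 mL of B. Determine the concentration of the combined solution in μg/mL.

C_A = 886 mg/L / 4 = 222 mg/L.
C_mix = (C_A·V_A + C_B·V_B)/(V_A + V_B) = (222×132 + 660×623) / 755.0 = 583 mg/L = 583 μg/mL.

583 μg/mL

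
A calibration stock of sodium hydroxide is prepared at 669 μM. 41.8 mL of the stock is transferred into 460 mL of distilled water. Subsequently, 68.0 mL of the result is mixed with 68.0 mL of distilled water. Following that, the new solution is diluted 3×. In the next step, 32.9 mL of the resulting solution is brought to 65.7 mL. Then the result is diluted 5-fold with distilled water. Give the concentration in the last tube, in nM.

930 nM

Overall dilution factor = 12.00 × 2 × 3 × 1.997 × 5 = 719.
669 μM / 719 = 0.930 μM = 930 nM.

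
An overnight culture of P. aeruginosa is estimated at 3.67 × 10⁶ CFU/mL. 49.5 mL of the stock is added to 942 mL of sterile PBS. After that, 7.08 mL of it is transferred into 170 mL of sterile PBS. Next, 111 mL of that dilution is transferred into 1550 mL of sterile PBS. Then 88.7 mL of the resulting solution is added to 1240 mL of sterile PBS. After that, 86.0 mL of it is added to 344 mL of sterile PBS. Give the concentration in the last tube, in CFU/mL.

Overall dilution factor = 20.03 × 25.01 × 14.96 × 14.98 × 5 = 5.61 × 10⁵.
3.67 × 10⁶ CFU/mL / 5.61 × 10⁵ = 6.54 CFU/mL.

6.54 CFU/mL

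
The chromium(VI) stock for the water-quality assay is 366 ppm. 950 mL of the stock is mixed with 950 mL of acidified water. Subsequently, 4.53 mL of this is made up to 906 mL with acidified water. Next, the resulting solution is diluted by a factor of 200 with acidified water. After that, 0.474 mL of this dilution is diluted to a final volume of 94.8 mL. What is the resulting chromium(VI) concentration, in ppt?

Overall dilution factor = 2 × 200 × 200 × 200 = 1.60 × 10⁷.
366 ppm / 1.60 × 10⁷ = 2.29 × 10⁻⁵ ppm = 22.9 ppt.

22.9 ppt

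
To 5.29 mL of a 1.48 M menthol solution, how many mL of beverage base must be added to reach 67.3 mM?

67.3 mM = 0.0673 M.
V₂ = C₁V₁/C₂ = 1.48 × 5.29 / 0.0673 = 116 mL.
Diluent to add = V₂ − V₁ = 116 − 5.29 = 111 mL.

111 mL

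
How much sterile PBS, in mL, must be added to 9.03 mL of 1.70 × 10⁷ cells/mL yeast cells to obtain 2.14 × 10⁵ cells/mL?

708 mL

V₂ = C₁V₁/C₂ = 1.70 × 10⁷ × 9.03 / 2.14 × 10⁵ = 717 mL.
Diluent to add = V₂ − V₁ = 717 − 9.03 = 708 mL.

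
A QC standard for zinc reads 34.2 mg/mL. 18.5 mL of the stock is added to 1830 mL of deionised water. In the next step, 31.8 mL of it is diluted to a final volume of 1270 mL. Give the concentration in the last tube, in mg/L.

8.57 mg/L

Overall dilution factor = 99.92 × 39.94 = 3990.
34.2 mg/mL / 3990 = 8.57 × 10⁻³ mg/mL = 8.57 mg/L.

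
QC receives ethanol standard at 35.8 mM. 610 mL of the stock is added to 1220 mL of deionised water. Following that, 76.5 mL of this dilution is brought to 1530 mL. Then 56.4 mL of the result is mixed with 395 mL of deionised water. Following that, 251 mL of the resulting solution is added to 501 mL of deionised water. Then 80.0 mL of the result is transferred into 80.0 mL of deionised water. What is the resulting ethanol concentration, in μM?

Overall dilution factor = 3 × 20 × 8.004 × 2.996 × 2 = 2877.
35.8 mM / 2877 = 0.0124 mM = 12.4 μM.

12.4 μM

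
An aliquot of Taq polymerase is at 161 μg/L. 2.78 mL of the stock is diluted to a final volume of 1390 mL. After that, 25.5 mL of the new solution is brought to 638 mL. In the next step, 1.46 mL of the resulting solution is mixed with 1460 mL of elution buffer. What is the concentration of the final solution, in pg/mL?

Overall dilution factor = 500 × 25.02 × 1001 = 1.25 × 10⁷.
161 μg/L / 1.25 × 10⁷ = 1.29 × 10⁻⁵ μg/L = 0.0129 pg/mL.

0.0129 pg/mL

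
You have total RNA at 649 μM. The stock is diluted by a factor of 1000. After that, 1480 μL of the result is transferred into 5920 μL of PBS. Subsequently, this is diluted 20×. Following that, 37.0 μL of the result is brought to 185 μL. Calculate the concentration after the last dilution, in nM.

1.30 nM

Overall dilution factor = 1000 × 5 × 20 × 5 = 5.00 × 10⁵.
649 μM / 5.00 × 10⁵ = 1.30 × 10⁻³ μM = 1.30 nM.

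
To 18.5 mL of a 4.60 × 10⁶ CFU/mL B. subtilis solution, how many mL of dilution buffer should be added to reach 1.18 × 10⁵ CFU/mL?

703 mL

V₂ = C₁V₁/C₂ = 4.60 × 10⁶ × 18.5 / 1.18 × 10⁵ = 721 mL.
Diluent to add = V₂ − V₁ = 721 − 18.5 = 703 mL.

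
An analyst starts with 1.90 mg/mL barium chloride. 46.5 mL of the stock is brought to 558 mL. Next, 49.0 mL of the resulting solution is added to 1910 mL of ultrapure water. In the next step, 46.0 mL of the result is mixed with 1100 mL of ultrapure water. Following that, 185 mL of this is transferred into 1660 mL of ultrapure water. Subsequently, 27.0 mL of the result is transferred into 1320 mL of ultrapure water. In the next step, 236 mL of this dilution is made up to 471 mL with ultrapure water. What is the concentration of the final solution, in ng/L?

160 ng/L

Overall dilution factor = 12 × 39.98 × 24.91 × 9.973 × 49.89 × 1.996 = 1.19 × 10⁷.
1.90 mg/mL / 1.19 × 10⁷ = 1.60 × 10⁻⁷ mg/mL = 160 ng/L.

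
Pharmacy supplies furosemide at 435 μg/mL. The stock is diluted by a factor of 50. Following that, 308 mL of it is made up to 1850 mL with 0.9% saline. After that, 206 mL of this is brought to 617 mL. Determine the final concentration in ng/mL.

484 ng/mL

Overall dilution factor = 50 × 6.006 × 2.995 = 900.
435 μg/mL / 900 = 0.484 μg/mL = 484 ng/mL.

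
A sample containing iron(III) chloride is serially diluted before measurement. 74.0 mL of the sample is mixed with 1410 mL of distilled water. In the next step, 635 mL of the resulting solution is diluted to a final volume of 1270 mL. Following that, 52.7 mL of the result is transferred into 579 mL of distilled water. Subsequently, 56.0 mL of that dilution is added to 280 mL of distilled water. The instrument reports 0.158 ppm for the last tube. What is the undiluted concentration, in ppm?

Overall dilution factor = 20.05 × 2 × 11.99 × 6 = 2885.
Original = 0.158 ppm × 2885 = 456 ppm.

456 ppm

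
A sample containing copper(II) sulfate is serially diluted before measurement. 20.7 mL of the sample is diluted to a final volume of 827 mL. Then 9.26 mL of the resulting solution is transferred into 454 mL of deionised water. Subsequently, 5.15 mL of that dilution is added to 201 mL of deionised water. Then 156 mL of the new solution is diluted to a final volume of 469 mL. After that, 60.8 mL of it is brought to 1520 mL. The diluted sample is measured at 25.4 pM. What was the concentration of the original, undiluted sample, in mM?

Overall dilution factor = 39.95 × 50.03 × 40.03 × 3.006 × 25 = 6.01 × 10⁶.
Original = 25.4 pM × 6.01 × 10⁶ = 1.53 × 10⁸ pM = 0.153 mM.

0.153 mM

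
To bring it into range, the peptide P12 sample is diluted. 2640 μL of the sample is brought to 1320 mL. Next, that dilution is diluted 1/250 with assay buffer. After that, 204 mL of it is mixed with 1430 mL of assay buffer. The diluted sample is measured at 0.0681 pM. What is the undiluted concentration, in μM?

0.0682 μM

Overall dilution factor = 500 × 250 × 8.010 = 1.00 × 10⁶.
Original = 0.0681 pM × 1.00 × 10⁶ = 6.82 × 10⁴ pM = 0.0682 μM.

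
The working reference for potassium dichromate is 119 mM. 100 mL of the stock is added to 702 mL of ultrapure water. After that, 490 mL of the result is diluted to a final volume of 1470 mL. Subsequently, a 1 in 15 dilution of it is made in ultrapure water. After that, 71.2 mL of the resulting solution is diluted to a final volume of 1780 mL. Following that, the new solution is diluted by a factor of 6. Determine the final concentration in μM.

2.20 μM

Overall dilution factor = 8.020 × 3 × 15 × 25 × 6 = 5.41 × 10⁴.
119 mM / 5.41 × 10⁴ = 2.20 × 10⁻³ mM = 2.20 μM.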